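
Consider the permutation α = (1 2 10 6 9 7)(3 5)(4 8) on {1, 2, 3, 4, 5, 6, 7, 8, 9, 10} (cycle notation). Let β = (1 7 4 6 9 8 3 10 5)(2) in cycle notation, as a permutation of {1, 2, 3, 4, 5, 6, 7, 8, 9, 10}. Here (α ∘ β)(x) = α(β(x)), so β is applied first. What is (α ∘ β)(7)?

(α ∘ β)(7) = α(β(7)). β(7) = 4, then α(4) = 8. So (α ∘ β)(7) = 8.

8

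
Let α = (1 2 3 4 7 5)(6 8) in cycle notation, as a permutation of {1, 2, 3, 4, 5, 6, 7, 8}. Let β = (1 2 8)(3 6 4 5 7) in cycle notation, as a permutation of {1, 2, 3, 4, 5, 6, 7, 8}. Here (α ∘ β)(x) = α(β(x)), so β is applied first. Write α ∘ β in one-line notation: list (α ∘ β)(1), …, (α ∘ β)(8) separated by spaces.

3 6 8 1 5 7 4 2

Chase each element through β then α: 1 → 2 → 3; 2 → 8 → 6; 3 → 6 → 8; 4 → 5 → 1; 5 → 7 → 5; 6 → 4 → 7; 7 → 3 → 4; 8 → 1 → 2.
Collecting the images, α ∘ β = [3 6 8 1 5 7 4 2].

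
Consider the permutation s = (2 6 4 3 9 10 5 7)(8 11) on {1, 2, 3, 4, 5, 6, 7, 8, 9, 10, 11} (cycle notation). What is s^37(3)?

3 lies in the 8-cycle (2 6 4 3 9 10 5 7).
Since the cycle has length 8, s^37 acts on it the same as s^5 (37 mod 8 = 5).
Stepping 5 places around the cycle: 3 → 9 → 10 → 5 → 7 → 2.

2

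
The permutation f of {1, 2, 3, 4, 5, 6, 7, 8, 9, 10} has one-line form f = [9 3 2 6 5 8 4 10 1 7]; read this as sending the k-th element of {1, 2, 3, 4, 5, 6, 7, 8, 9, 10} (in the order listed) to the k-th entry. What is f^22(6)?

Tracing 6 → 8 → … returns to 6 after 5 steps, so 6 lies in a 5-cycle (4, 6, 8, 10, 7).
Powers repeat with period 5 on this cycle, and 22 mod 5 = 2, so f^22(6) = f^2(6).
Stepping 2 places around the cycle: 6 → 8 → 10.

10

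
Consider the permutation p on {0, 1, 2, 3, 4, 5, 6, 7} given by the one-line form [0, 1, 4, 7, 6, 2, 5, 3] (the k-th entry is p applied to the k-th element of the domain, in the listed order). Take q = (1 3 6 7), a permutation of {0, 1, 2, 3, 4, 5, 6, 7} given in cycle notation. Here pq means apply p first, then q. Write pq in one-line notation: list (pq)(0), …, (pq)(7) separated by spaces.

0 3 4 1 7 2 5 6

(pq)(x) = q(p(x)). Computing each image: q(p(0)) = q(0) = 0, q(p(1)) = q(1) = 3, q(p(2)) = q(4) = 4, q(p(3)) = q(7) = 1, q(p(4)) = q(6) = 7, q(p(5)) = q(2) = 2, q(p(6)) = q(5) = 5, q(p(7)) = q(3) = 6.
Hence pq = [0 3 4 1 7 2 5 6].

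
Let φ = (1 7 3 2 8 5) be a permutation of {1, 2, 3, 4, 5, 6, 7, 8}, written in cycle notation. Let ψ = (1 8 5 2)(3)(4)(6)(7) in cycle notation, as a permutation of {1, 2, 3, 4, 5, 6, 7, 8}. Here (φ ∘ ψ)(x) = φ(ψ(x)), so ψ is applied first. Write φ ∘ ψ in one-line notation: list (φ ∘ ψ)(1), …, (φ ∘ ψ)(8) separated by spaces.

5 7 2 4 8 6 3 1

(φ ∘ ψ)(x) = φ(ψ(x)). Computing each image: φ(ψ(1)) = φ(8) = 5, φ(ψ(2)) = φ(1) = 7, φ(ψ(3)) = φ(3) = 2, φ(ψ(4)) = φ(4) = 4, φ(ψ(5)) = φ(2) = 8, φ(ψ(6)) = φ(6) = 6, φ(ψ(7)) = φ(7) = 3, φ(ψ(8)) = φ(5) = 1.
Hence φ ∘ ψ = [5 7 2 4 8 6 3 1].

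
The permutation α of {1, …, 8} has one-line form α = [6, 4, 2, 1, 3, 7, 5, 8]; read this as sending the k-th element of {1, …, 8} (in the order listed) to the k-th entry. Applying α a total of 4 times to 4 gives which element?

Tracing 4 → 1 → … returns to 4 after 7 steps, so 4 lies in a 7-cycle (1 6 7 5 3 2 4).
Stepping 4 places around the cycle: 4 → 1 → 6 → 7 → 5.

5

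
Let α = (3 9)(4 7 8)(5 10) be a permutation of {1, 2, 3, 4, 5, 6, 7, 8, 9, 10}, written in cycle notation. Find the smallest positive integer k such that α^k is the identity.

6

The disjoint cycles have lengths 3, 2, 2, 1, 1, 1.
Since disjoint cycles commute, ord(α) = lcm(3, 2, 2) = 6.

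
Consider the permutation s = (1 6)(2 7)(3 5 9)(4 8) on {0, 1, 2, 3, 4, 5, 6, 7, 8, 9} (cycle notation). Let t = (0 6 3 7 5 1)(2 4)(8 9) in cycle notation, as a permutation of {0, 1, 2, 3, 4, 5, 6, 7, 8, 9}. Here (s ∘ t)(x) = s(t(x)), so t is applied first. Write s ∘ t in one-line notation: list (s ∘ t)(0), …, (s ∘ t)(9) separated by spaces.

For each element, apply t then s: 0 → 6 → 1; 1 → 0 → 0; 2 → 4 → 8; 3 → 7 → 2; 4 → 2 → 7; 5 → 1 → 6; 6 → 3 → 5; 7 → 5 → 9; 8 → 9 → 3; 9 → 8 → 4.
Collecting the images, s ∘ t = [1 0 8 2 7 6 5 9 3 4].

1 0 8 2 7 6 5 9 3 4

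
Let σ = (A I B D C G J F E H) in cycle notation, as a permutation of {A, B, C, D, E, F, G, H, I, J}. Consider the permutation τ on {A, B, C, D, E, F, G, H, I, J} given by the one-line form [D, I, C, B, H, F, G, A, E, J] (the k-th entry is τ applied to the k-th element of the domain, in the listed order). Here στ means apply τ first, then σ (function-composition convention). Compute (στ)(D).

(στ)(D) = σ(τ(D)). τ(D) = B, then σ(B) = D. So (στ)(D) = D.

D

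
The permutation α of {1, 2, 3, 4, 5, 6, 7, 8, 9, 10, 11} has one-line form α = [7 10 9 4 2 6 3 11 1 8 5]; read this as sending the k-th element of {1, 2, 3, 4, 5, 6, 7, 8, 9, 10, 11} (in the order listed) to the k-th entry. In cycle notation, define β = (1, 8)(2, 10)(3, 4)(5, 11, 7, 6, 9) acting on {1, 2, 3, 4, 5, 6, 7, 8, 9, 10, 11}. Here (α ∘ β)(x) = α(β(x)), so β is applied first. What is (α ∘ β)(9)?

2

(α ∘ β)(9) = α(β(9)). β(9) = 5, then α(5) = 2. So (α ∘ β)(9) = 2.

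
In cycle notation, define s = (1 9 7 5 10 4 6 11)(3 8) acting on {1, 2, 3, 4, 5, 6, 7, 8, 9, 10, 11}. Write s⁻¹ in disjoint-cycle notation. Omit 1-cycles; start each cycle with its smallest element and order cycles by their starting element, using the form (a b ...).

If s sends a → b within a cycle, s⁻¹ sends b → a; equivalently, reverse each cycle.
After reversing and putting each cycle's least element first, s⁻¹ = (1 11 6 4 10 5 7 9)(3 8).

(1 11 6 4 10 5 7 9)(3 8)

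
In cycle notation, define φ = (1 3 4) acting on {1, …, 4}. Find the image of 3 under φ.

4

3 appears in (1 3 4); the next entry (wrapping around) is 4.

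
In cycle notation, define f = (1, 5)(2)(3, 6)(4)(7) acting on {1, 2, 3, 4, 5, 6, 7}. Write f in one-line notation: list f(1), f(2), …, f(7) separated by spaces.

Each element maps to the next entry in its cycle (wrapping to the front): 1↦5, 2↦2, 3↦6, 4↦4, 5↦1, 6↦3, 7↦7.
Listing these in domain order gives 5 2 6 4 1 3 7.

5 2 6 4 1 3 7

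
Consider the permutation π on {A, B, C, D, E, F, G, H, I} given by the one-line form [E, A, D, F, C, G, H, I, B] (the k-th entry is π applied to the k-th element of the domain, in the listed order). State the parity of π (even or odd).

In disjoint-cycle form the cycle lengths are 9.
A cycle of length ℓ contributes ℓ−1 transpositions, so π is a product of 8 transpositions — even.

even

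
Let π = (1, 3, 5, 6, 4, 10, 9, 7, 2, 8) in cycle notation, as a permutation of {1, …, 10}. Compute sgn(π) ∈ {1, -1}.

The cycle lengths are 10.
A cycle is odd iff its length is even; π has 1 even-length cycle, so sgn(π) = (−1)^1 and π is odd.

-1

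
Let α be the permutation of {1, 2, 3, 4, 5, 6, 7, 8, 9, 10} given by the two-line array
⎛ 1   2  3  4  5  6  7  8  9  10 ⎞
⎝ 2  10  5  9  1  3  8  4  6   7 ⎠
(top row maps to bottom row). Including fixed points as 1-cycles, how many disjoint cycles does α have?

1

The cycle decomposition is (1 2 10 7 8 4 9 6 3 5), which has 1 cycle (counting 1-cycles).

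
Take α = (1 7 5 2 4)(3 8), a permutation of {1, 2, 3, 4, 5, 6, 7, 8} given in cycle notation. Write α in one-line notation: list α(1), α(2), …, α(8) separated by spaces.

Reading each image from the cycles: 1→7, 2→4, 3→8, 4→1, 5→2, 6→6, 7→5, 8→3.
So the one-line form is 7 4 8 1 2 6 5 3.

7 4 8 1 2 6 5 3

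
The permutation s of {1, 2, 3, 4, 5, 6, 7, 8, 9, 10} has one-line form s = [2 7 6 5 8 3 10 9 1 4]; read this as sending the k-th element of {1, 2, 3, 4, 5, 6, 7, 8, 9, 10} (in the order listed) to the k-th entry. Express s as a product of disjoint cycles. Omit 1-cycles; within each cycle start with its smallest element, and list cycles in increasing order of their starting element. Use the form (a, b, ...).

(1, 2, 7, 10, 4, 5, 8, 9)(3, 6)

Iterating s from 1 gives 1 → 2 → 7 → 10 → 4 → 5 → 8 → 9 → 1; that is the 8-cycle (1, 2, 7, 10, 4, 5, 8, 9).
Continuing from each remaining unvisited element yields (1, 2, 7, 10, 4, 5, 8, 9)(3, 6).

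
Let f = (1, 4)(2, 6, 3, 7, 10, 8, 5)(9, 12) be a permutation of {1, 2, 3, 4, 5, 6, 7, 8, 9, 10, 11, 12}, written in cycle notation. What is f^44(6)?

7

6 lies in the 7-cycle (2, 6, 3, 7, 10, 8, 5).
Since the cycle has length 7, f^44 acts on it the same as f^2 (44 mod 7 = 2).
Stepping 2 places around the cycle: 6 → 3 → 7.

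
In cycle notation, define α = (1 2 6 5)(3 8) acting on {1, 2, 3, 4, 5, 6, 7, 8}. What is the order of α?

The disjoint cycles have lengths 4, 2, 1, 1.
Since disjoint cycles commute, ord(α) = lcm(4, 2) = 4.

4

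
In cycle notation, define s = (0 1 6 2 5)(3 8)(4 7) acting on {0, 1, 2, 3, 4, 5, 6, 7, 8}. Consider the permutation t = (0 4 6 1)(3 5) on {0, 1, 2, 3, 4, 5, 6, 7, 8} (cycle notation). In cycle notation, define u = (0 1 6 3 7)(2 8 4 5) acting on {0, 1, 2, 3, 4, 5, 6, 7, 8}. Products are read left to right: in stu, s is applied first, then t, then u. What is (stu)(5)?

5

Apply the permutations in order: s(5) = 0, then t(0) = 4, then u(4) = 5. So (stu)(5) = 5.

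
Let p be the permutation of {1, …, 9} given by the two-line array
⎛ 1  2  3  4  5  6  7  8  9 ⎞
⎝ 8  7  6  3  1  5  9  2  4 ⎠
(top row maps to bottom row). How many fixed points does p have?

No element satisfies p(x) = x, so there are 0 fixed points.

0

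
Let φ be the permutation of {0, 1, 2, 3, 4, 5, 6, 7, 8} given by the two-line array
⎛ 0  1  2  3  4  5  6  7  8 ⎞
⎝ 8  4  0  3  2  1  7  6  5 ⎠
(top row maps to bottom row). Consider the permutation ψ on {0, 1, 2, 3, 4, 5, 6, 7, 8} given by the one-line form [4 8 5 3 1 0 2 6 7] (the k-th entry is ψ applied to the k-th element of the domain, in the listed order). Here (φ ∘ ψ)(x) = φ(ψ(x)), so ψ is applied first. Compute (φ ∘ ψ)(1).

First apply ψ: ψ(1) = 8, then φ(8) = 5. Thus (φ ∘ ψ)(1) = 5.

5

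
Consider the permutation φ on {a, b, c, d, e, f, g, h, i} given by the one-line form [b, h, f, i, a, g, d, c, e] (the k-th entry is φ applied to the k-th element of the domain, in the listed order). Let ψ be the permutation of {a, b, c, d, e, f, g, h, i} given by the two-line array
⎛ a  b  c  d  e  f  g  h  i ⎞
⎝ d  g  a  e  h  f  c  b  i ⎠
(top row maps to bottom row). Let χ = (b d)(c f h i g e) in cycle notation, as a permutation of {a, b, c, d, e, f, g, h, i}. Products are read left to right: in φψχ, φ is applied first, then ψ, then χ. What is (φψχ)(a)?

e

(φψχ)(a) = χ(ψ(φ(a))). φ(a) = b, then ψ(b) = g, then χ(g) = e, so the result is e.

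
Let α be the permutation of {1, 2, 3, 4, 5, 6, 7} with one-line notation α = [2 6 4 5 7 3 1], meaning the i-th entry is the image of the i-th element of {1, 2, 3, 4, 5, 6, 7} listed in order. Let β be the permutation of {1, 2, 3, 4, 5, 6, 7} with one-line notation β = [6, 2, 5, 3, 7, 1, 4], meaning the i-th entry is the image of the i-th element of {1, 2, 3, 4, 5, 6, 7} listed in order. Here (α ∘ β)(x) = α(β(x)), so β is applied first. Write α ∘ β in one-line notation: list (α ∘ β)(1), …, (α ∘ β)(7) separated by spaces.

3 6 7 4 1 2 5

(α ∘ β)(x) = α(β(x)). Computing each image: α(β(1)) = α(6) = 3, α(β(2)) = α(2) = 6, α(β(3)) = α(5) = 7, α(β(4)) = α(3) = 4, α(β(5)) = α(7) = 1, α(β(6)) = α(1) = 2, α(β(7)) = α(4) = 5.
Hence α ∘ β = [3 6 7 4 1 2 5].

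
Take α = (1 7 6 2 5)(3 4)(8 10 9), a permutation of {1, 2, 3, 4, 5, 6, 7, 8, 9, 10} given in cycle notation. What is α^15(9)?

9 lies in the 3-cycle (8 10 9).
Since the cycle has length 3, α^15 acts on it the same as α^0 (15 mod 3 = 0).
So α^15(9) = 9.

9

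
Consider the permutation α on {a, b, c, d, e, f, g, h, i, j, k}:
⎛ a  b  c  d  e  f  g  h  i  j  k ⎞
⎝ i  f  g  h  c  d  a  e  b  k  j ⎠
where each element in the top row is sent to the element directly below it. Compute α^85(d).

Tracing d → h → … returns to d after 9 steps, so d lies in a 9-cycle (a, i, b, f, d, h, e, c, g).
Powers repeat with period 9 on this cycle, and 85 mod 9 = 4, so α^85(d) = α^4(d).
Advancing 4 steps from d: d → h → e → c → g.

g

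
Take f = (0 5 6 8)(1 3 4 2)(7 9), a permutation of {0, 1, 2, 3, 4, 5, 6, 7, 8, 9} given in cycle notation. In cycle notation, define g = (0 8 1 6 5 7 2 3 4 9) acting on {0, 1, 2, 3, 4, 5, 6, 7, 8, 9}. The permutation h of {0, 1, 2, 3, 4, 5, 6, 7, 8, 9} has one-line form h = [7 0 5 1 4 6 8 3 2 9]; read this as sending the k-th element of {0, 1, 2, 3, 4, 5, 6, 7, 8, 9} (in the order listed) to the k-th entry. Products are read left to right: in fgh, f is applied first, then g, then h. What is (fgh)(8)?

2

Apply the permutations in order: f(8) = 0, then g(0) = 8, then h(8) = 2. So (fgh)(8) = 2.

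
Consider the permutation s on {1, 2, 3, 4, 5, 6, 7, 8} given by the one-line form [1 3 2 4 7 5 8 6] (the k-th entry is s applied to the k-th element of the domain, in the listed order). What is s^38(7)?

6

Tracing 7 → 8 → … returns to 7 after 4 steps, so 7 lies in a 4-cycle (5 7 8 6).
Since the cycle has length 4, s^38 acts on it the same as s^2 (38 mod 4 = 2).
Stepping 2 places around the cycle: 7 → 8 → 6.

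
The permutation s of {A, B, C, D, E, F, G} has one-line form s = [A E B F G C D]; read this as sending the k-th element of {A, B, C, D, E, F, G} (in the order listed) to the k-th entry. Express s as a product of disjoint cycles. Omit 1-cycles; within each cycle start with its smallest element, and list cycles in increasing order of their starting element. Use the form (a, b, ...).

From B: B → E → G → D → F → C → B, closing the cycle (B, E, G, D, F, C).
Repeating from the next unused element and collecting all non-trivial cycles gives (B, E, G, D, F, C).

(B, E, G, D, F, C)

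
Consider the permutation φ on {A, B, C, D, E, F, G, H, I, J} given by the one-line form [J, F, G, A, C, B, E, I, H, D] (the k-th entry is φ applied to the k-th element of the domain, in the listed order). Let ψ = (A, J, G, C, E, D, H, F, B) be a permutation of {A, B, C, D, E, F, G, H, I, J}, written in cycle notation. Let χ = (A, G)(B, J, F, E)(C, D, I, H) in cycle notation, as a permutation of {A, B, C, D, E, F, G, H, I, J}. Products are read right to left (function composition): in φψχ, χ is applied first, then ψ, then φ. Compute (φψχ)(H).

(φψχ)(H) = φ(ψ(χ(H))). χ(H) = C, then ψ(C) = E, then φ(E) = C, so the result is C.

C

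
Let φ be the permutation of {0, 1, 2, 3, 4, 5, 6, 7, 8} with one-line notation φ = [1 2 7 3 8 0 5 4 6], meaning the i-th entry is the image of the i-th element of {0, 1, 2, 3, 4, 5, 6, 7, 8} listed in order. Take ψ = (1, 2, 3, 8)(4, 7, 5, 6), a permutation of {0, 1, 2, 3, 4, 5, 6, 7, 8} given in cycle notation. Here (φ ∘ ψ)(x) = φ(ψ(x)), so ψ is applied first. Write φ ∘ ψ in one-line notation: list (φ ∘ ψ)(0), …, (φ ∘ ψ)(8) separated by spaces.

1 7 3 6 4 5 8 0 2

(φ ∘ ψ)(x) = φ(ψ(x)). Computing each image: φ(ψ(0)) = φ(0) = 1, φ(ψ(1)) = φ(2) = 7, φ(ψ(2)) = φ(3) = 3, φ(ψ(3)) = φ(8) = 6, φ(ψ(4)) = φ(7) = 4, φ(ψ(5)) = φ(6) = 5, φ(ψ(6)) = φ(4) = 8, φ(ψ(7)) = φ(5) = 0, φ(ψ(8)) = φ(1) = 2.
Hence φ ∘ ψ = [1 7 3 6 4 5 8 0 2].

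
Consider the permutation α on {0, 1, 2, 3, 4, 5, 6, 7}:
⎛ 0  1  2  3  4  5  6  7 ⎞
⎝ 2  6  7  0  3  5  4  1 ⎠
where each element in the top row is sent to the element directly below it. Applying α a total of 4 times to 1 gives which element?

0

Tracing 1 → 6 → … returns to 1 after 7 steps, so 1 lies in a 7-cycle (0 2 7 1 6 4 3).
Stepping 4 places around the cycle: 1 → 6 → 4 → 3 → 0.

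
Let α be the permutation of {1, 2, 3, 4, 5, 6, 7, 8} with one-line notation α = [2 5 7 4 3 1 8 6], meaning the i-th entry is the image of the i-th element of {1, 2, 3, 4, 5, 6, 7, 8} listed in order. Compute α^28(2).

2

Tracing 2 → 5 → … returns to 2 after 7 steps, so 2 lies in a 7-cycle (1, 2, 5, 3, 7, 8, 6).
On a 7-cycle, α^7 is the identity, so α^28 = α^0 there (28 ≡ 0 mod 7).
So α^28(2) = 2.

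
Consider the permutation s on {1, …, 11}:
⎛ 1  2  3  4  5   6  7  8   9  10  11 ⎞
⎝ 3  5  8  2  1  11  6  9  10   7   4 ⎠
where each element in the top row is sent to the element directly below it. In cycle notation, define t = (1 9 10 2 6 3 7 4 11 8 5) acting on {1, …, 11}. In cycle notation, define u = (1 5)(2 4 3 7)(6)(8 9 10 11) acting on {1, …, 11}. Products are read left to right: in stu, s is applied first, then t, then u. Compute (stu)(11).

(stu)(11) = u(t(s(11))). s(11) = 4, then t(4) = 11, then u(11) = 8, so the result is 8.

8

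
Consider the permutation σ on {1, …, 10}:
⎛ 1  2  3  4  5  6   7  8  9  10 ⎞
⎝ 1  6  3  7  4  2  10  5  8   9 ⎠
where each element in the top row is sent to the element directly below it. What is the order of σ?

The disjoint-cycle form of σ has cycle lengths 6, 2, 1, 1.
The order of σ is the least common multiple of its cycle lengths: lcm(6, 2) = 6.

6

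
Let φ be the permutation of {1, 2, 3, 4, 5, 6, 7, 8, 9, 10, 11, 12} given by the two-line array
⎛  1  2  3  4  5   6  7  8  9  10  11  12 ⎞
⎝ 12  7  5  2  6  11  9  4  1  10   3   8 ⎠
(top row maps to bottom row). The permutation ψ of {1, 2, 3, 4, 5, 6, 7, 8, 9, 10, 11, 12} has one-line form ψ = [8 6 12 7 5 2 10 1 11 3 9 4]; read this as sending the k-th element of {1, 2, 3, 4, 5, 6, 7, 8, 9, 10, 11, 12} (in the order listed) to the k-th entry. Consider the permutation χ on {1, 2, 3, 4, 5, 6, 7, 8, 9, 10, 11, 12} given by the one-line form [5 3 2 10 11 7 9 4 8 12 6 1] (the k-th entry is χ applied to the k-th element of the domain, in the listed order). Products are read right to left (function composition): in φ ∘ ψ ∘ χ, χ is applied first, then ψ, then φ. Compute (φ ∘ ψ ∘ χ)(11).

(φ ∘ ψ ∘ χ)(11) = φ(ψ(χ(11))). χ(11) = 6, then ψ(6) = 2, then φ(2) = 7, so the result is 7.

7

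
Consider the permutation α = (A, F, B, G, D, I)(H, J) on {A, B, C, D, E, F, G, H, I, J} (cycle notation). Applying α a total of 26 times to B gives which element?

B lies in the 6-cycle (A, F, B, G, D, I).
Powers repeat with period 6 on this cycle, and 26 mod 6 = 2, so α^26(B) = α^2(B).
Advancing 2 steps from B: B → G → D.

D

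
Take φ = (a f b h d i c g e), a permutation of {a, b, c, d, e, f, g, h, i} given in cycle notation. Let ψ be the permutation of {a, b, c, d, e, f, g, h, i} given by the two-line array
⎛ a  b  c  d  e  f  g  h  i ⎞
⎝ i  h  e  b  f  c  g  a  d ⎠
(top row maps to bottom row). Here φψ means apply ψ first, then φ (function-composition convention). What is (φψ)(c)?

ψ(c) = e, then φ(e) = a; composing gives (φψ)(c) = a.

a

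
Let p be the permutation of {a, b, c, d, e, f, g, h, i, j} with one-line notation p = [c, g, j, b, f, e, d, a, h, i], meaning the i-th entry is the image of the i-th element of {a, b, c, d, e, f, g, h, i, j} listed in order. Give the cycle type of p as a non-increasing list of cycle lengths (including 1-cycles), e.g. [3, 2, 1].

The disjoint cycles are (a, c, j, i, h)(b, g, d)(e, f), with lengths 5, 3, 2 in non-increasing order.

[5, 3, 2]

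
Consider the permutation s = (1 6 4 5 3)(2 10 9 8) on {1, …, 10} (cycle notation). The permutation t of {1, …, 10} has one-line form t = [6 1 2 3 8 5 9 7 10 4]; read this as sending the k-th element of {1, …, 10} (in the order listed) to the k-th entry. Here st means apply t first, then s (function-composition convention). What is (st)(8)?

7

t(8) = 7, then s(7) = 7; composing gives (st)(8) = 7.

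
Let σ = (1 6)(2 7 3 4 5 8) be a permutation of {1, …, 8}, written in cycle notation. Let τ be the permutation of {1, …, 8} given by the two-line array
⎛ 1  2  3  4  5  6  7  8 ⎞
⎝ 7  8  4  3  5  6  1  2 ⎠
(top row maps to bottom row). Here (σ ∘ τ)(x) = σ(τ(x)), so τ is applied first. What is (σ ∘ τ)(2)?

First apply τ: τ(2) = 8, then σ(8) = 2. Thus (σ ∘ τ)(2) = 2.

2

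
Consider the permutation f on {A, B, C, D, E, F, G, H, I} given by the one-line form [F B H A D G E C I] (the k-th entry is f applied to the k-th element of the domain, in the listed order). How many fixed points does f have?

The fixed points (elements with f(x) = x) are {B, I}, so there are 2.

2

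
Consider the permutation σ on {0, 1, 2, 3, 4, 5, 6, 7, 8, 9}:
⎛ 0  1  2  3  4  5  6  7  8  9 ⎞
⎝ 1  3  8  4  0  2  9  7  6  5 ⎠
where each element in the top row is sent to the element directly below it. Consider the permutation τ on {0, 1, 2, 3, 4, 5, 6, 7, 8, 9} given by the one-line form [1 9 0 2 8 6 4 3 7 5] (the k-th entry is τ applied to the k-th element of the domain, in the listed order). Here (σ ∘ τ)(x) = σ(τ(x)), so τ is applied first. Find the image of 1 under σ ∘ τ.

5

First apply τ: τ(1) = 9, then σ(9) = 5. Thus (σ ∘ τ)(1) = 5.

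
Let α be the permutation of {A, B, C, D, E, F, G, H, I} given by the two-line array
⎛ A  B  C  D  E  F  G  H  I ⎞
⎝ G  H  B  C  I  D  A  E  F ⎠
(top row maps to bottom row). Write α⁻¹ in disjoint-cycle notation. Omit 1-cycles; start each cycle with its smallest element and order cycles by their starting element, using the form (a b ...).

(A G)(B C D F I E H)

The cycle decomposition of α is (A G)(B H E I F D C).
Reversing each cycle (and rotating so the smallest element leads) gives α⁻¹ = (A G)(B C D F I E H).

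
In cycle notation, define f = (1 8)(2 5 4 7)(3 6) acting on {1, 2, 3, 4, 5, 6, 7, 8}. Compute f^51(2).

7

2 lies in the 4-cycle (2 5 4 7).
Powers repeat with period 4 on this cycle, and 51 mod 4 = 3, so f^51(2) = f^3(2).
Advancing 3 steps from 2: 2 → 5 → 4 → 7.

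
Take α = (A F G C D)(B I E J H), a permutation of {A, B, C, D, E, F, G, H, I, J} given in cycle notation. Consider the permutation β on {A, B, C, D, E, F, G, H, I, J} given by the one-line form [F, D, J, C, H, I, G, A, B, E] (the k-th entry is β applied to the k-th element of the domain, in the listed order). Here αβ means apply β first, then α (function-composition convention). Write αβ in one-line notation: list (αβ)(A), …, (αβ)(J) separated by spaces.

G A H D B E C F I J

For each element, apply β then α: A → F → G; B → D → A; C → J → H; D → C → D; E → H → B; F → I → E; G → G → C; H → A → F; I → B → I; J → E → J.
So αβ in one-line form is G A H D B E C F I J.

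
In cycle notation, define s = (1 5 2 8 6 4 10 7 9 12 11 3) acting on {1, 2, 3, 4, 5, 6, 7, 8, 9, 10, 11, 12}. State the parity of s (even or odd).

The cycle lengths are 12.
A cycle is odd iff its length is even; s has 1 even-length cycle, so sgn(s) = (−1)^1 and s is odd.

odd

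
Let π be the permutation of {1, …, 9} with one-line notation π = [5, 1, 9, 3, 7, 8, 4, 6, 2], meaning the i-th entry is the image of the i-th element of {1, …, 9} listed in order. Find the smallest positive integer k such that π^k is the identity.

Writing π as disjoint cycles, the cycle lengths are 7, 2.
The order of π is the least common multiple of its cycle lengths: lcm(7, 2) = 14.

14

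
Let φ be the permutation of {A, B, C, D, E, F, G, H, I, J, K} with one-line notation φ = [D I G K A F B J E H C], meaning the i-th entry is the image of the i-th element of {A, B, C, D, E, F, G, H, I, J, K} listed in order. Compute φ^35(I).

D

Tracing I → E → … returns to I after 8 steps, so I lies in an 8-cycle (A, D, K, C, G, B, I, E).
Since the cycle has length 8, φ^35 acts on it the same as φ^3 (35 mod 8 = 3).
Stepping 3 places around the cycle: I → E → A → D.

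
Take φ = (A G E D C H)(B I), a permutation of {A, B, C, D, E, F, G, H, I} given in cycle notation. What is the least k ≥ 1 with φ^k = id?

The cycle type of φ is (6, 2, 1).
Since disjoint cycles commute, ord(φ) = lcm(6, 2) = 6.

6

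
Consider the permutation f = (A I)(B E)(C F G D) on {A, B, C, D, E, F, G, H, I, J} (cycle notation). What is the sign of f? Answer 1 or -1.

The cycle lengths are 4, 2, 2, 1, 1.
A cycle of length ℓ contributes ℓ−1 transpositions, so f is a product of 3 + 1 + 1 = 5 transpositions — odd.

-1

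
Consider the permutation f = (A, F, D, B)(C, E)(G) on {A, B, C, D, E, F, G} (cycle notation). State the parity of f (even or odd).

The cycle lengths are 4, 2, 1.
A cycle is odd iff its length is even; f has 2 even-length cycles, so sgn(f) = (−1)^2 and f is even.

even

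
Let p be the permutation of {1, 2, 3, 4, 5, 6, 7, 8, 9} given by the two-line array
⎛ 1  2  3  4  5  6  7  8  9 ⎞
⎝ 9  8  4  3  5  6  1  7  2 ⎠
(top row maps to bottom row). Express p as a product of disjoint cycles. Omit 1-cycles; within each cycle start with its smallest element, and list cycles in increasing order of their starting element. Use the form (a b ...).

(1 9 2 8 7)(3 4)

Start at 1 and follow images: 1 → 9 → 2 → 8 → 7 → 1, giving the cycle (1 9 2 8 7).
Repeating from the next unused element and collecting all non-trivial cycles gives (1 9 2 8 7)(3 4).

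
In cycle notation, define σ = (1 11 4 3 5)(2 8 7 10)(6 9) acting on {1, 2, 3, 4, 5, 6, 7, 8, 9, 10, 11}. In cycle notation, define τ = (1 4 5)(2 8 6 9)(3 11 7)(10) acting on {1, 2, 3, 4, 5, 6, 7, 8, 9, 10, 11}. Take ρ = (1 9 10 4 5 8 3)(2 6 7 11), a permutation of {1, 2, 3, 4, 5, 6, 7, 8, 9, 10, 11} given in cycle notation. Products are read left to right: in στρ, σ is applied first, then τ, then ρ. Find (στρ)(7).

4

Chase 7: σ(7) = 10; τ(10) = 10; ρ(10) = 4. Hence (στρ)(7) = 4.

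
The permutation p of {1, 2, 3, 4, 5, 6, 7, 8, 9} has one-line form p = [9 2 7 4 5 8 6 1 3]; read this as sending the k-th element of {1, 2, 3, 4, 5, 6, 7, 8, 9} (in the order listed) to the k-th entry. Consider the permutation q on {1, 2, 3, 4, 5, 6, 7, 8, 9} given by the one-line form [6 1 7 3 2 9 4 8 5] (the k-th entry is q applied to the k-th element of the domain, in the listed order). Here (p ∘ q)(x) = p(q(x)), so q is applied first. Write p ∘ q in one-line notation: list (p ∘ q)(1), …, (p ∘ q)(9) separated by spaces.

Chase each element through q then p: 1 → 6 → 8; 2 → 1 → 9; 3 → 7 → 6; 4 → 3 → 7; 5 → 2 → 2; 6 → 9 → 3; 7 → 4 → 4; 8 → 8 → 1; 9 → 5 → 5.
So p ∘ q in one-line form is 8 9 6 7 2 3 4 1 5.

8 9 6 7 2 3 4 1 5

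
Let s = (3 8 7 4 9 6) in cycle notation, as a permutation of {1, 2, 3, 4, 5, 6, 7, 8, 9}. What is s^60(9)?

9 lies in the 6-cycle (3 8 7 4 9 6).
Since the cycle has length 6, s^60 acts on it the same as s^0 (60 mod 6 = 0).
So s^60(9) = 9.

9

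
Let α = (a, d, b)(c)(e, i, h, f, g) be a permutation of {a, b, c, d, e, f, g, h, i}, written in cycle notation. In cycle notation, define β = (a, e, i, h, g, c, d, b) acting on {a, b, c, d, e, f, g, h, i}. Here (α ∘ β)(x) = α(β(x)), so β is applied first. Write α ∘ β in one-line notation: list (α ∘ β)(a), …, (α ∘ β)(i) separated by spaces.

i d b a h g c e f

(α ∘ β)(x) = α(β(x)). Computing each image: α(β(a)) = α(e) = i, α(β(b)) = α(a) = d, α(β(c)) = α(d) = b, α(β(d)) = α(b) = a, α(β(e)) = α(i) = h, α(β(f)) = α(f) = g, α(β(g)) = α(c) = c, α(β(h)) = α(g) = e, α(β(i)) = α(h) = f.
Hence α ∘ β = [i d b a h g c e f].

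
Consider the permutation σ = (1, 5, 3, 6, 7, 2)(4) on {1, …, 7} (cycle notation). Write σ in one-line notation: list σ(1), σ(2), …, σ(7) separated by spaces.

Each element maps to the next entry in its cycle (wrapping to the front): 1→5, 2→1, 3→6, 4→4, 5→3, 6→7, 7→2.
So the one-line form is 5 1 6 4 3 7 2.

5 1 6 4 3 7 2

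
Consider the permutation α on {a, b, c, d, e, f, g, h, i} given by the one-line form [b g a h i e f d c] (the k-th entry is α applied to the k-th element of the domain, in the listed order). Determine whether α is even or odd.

odd

In disjoint-cycle form the cycle lengths are 7, 2.
A cycle of length ℓ contributes ℓ−1 transpositions, so α is a product of 6 + 1 = 7 transpositions — odd.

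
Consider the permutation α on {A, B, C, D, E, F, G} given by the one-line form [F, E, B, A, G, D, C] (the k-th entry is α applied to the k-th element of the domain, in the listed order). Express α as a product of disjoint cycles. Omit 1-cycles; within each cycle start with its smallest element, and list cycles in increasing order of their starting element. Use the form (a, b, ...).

(A, F, D)(B, E, G, C)

From A: A → F → D → A, closing the cycle (A, F, D).
Continuing from each remaining unvisited element yields (A, F, D)(B, E, G, C).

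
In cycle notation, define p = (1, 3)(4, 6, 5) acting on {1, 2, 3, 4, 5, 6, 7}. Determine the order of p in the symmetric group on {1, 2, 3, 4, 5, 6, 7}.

6

The disjoint cycles have lengths 3, 2, 1, 1.
Since disjoint cycles commute, ord(p) = lcm(3, 2) = 6.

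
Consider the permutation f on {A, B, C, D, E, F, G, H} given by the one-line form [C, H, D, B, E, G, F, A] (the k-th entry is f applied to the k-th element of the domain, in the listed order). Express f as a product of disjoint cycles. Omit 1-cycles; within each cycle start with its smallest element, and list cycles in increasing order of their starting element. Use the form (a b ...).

Start at A and follow images: A → C → D → B → H → A, giving the cycle (A C D B H).
Continuing from each remaining unvisited element yields (A C D B H)(F G).

(A C D B H)(F G)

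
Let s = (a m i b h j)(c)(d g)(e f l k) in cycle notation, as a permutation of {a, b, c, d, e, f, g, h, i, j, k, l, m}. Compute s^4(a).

a lies in the 6-cycle (a m i b h j).
Stepping 4 places around the cycle: a → m → i → b → h.

h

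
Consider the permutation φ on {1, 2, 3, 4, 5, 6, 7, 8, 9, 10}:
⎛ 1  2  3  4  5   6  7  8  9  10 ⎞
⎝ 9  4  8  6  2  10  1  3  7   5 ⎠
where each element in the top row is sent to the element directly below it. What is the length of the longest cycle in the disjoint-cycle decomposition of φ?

Decomposing into disjoint cycles gives (1 9 7)(2 4 6 10 5)(3 8); the longest has length 5.

5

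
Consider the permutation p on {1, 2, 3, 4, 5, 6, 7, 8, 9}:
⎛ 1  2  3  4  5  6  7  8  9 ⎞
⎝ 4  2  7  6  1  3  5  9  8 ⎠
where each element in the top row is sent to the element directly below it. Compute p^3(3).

Tracing 3 → 7 → … returns to 3 after 6 steps, so 3 lies in a 6-cycle (1 4 6 3 7 5).
Advancing 3 steps from 3: 3 → 7 → 5 → 1.

1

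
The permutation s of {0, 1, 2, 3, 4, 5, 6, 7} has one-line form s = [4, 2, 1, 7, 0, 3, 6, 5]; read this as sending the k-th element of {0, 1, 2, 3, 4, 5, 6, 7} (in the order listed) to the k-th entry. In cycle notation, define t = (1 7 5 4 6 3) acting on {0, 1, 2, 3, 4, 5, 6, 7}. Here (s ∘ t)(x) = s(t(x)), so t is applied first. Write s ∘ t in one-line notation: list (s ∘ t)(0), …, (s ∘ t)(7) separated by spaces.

4 5 1 2 6 0 7 3

(s ∘ t)(x) = s(t(x)). Computing each image: s(t(0)) = s(0) = 4, s(t(1)) = s(7) = 5, s(t(2)) = s(2) = 1, s(t(3)) = s(1) = 2, s(t(4)) = s(6) = 6, s(t(5)) = s(4) = 0, s(t(6)) = s(3) = 7, s(t(7)) = s(5) = 3.
Hence s ∘ t = [4 5 1 2 6 0 7 3].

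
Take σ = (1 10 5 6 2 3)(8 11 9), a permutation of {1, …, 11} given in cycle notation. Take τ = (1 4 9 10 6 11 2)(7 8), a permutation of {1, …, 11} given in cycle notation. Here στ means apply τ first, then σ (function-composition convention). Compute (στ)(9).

τ(9) = 10, then σ(10) = 5; composing gives (στ)(9) = 5.

5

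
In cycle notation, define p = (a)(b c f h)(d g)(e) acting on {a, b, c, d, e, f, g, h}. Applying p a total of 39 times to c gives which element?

c lies in the 4-cycle (b c f h).
Powers repeat with period 4 on this cycle, and 39 mod 4 = 3, so p^39(c) = p^3(c).
Advancing 3 steps from c: c → f → h → b.

b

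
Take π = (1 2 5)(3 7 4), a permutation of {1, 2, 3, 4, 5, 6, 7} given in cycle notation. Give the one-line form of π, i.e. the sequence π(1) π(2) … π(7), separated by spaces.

Reading each image from the cycles: 1↦2, 2↦5, 3↦7, 4↦3, 5↦1, 6↦6, 7↦4.
So the one-line form is 2 5 7 3 1 6 4.

2 5 7 3 1 6 4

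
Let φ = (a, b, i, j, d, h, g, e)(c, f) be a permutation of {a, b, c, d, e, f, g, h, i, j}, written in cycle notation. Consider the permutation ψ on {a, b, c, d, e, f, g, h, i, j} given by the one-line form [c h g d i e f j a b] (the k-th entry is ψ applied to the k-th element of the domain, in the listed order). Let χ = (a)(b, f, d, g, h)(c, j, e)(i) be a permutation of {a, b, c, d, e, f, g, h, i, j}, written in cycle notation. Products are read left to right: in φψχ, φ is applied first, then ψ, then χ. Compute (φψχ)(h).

d

Chase h: φ(h) = g; ψ(g) = f; χ(f) = d. Hence (φψχ)(h) = d.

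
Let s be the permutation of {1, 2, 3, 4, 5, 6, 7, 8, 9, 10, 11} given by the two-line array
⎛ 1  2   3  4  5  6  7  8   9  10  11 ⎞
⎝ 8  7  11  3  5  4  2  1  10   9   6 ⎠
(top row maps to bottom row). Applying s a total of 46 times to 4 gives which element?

Tracing 4 → 3 → … returns to 4 after 4 steps, so 4 lies in a 4-cycle (3 11 6 4).
On a 4-cycle, s^4 is the identity, so s^46 = s^2 there (46 ≡ 2 mod 4).
Advancing 2 steps from 4: 4 → 3 → 11.

11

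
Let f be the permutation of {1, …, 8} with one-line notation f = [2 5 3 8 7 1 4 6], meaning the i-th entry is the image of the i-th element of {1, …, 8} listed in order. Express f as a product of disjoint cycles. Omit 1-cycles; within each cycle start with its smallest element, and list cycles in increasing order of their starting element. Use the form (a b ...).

From 1: 1 → 2 → 5 → 7 → 4 → 8 → 6 → 1, closing the cycle (1 2 5 7 4 8 6).
Continuing from each remaining unvisited element yields (1 2 5 7 4 8 6).

(1 2 5 7 4 8 6)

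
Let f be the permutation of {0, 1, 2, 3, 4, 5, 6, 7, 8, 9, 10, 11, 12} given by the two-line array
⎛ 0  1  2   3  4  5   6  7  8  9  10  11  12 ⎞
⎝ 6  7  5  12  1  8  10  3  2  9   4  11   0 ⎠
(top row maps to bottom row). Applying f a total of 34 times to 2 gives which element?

5

Tracing 2 → 5 → … returns to 2 after 3 steps, so 2 lies in a 3-cycle (2 5 8).
Powers repeat with period 3 on this cycle, and 34 mod 3 = 1, so f^34(2) = f^1(2).
Advancing 1 step from 2: 2 → 5.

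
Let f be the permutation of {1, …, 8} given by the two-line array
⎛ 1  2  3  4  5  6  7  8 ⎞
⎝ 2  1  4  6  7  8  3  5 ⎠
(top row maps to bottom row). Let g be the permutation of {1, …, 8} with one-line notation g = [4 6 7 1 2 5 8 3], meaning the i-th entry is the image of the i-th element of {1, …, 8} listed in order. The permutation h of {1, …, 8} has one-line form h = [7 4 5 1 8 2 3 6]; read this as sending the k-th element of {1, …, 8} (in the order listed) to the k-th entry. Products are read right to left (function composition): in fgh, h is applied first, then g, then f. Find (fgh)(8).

Chase 8: h(8) = 6; g(6) = 5; f(5) = 7. Hence (fgh)(8) = 7.

7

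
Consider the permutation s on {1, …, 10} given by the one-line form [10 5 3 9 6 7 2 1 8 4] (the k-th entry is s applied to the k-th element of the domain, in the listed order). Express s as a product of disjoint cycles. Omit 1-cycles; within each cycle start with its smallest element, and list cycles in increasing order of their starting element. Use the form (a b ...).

Start at 1 and follow images: 1 → 10 → 4 → 9 → 8 → 1, giving the cycle (1 10 4 9 8).
Repeating from the next unused element and collecting all non-trivial cycles gives (1 10 4 9 8)(2 5 6 7).

(1 10 4 9 8)(2 5 6 7)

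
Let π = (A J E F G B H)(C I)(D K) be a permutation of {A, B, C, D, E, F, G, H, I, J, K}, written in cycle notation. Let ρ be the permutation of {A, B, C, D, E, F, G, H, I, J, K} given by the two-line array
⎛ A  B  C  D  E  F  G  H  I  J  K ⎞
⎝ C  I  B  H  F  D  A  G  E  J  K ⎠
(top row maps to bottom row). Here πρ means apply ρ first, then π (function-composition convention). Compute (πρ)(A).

First apply ρ: ρ(A) = C, then π(C) = I. Thus (πρ)(A) = I.

I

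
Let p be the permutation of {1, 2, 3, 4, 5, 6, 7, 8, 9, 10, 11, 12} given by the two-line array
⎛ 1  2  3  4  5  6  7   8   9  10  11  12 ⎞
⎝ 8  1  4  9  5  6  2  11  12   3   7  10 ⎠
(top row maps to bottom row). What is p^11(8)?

Tracing 8 → 11 → … returns to 8 after 5 steps, so 8 lies in a 5-cycle (1, 8, 11, 7, 2).
Since the cycle has length 5, p^11 acts on it the same as p^1 (11 mod 5 = 1).
Stepping 1 place around the cycle: 8 → 11.

11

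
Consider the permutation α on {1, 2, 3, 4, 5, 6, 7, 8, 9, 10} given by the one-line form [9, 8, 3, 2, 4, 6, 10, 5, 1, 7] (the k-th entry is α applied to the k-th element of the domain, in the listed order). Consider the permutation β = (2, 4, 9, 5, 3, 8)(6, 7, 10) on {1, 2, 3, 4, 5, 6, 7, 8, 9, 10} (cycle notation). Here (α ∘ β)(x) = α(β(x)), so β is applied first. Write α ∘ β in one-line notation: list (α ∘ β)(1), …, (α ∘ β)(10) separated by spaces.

Chase each element through β then α: 1 → 1 → 9; 2 → 4 → 2; 3 → 8 → 5; 4 → 9 → 1; 5 → 3 → 3; 6 → 7 → 10; 7 → 10 → 7; 8 → 2 → 8; 9 → 5 → 4; 10 → 6 → 6.
Collecting the images, α ∘ β = [9 2 5 1 3 10 7 8 4 6].

9 2 5 1 3 10 7 8 4 6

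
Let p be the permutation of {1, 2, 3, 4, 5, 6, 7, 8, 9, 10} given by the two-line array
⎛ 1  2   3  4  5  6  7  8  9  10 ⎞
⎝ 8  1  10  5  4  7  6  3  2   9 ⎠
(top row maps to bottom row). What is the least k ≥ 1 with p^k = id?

6

Writing p as disjoint cycles, the cycle lengths are 6, 2, 2.
Since disjoint cycles commute, ord(p) = lcm(6, 2, 2) = 6.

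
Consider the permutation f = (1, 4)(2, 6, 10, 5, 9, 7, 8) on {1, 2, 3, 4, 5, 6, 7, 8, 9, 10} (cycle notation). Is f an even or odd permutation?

The cycle lengths are 7, 2, 1.
A cycle of length ℓ contributes ℓ−1 transpositions, so f is a product of 6 + 1 = 7 transpositions — odd.

odd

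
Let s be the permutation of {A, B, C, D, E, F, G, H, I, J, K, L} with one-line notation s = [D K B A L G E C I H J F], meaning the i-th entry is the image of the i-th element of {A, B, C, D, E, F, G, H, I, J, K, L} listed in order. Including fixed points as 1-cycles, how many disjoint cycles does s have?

The cycle decomposition is (A D)(B K J H C)(E L F G)(I), which has 4 cycles (counting 1-cycles).

4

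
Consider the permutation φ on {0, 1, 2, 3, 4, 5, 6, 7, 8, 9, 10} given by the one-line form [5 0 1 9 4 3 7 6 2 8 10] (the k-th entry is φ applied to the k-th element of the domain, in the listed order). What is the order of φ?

The disjoint-cycle form of φ has cycle lengths 7, 2, 1, 1.
Since disjoint cycles commute, ord(φ) = lcm(7, 2) = 14.

14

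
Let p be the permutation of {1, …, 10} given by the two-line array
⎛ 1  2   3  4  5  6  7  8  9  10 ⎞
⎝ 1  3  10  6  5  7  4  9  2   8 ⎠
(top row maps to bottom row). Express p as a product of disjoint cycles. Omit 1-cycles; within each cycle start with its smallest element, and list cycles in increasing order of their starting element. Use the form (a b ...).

From 2: 2 → 3 → 10 → 8 → 9 → 2, closing the cycle (2 3 10 8 9).
Continuing from each remaining unvisited element yields (2 3 10 8 9)(4 6 7).

(2 3 10 8 9)(4 6 7)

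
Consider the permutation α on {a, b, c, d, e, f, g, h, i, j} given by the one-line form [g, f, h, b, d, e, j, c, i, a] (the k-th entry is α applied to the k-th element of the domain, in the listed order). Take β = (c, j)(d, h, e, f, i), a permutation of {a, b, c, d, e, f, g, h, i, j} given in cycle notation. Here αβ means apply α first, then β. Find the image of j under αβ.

α(j) = a, then β(a) = a; composing gives (αβ)(j) = a.

a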